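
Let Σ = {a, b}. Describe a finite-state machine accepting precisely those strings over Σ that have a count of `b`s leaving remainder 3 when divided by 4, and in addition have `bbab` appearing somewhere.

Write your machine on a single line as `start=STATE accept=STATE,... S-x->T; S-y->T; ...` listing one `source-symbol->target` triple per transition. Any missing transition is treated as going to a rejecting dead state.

start=q0; accept=q8; q0-a->q0; q0-b->q1; q1-a->q2; q1-b->q3; q2-a->q2; q2-b->q4; q3-a->q5; q3-b->q6; q4-a->q7; q4-b->q6; q5-a->q7; q5-b->q8; q6-a->q9; q6-b->q10; q7-a->q7; q7-b->q11; q8-a->q8; q8-b->q12; q9-a->q13; q9-b->q12; q10-a->q14; q10-b->q15; q11-a->q13; q11-b->q10; q12-a->q12; q12-b->q16; q13-a->q13; q13-b->q17; q14-a->q0; q14-b->q16; q15-a->q18; q15-b->q3; q16-a->q16; q16-b->q19; q17-a->q0; q17-b->q15; q18-a->q2; q18-b->q19; q19-a->q19; q19-b->q8

Run two small machines in parallel and take their product. The first has 4 states tracking the count of `b`s modulo 4; the second has 5 states tracking whether and how much of `bbab` has been seen. A product state is a pair (one from each), accepting exactly when both do.
With 20 states:
          a    b  
>  q0     q0   q1 
   q1     q2   q3 
   q2     q2   q4 
   q3     q5   q6 
   q4     q7   q6 
   q5     q7   q8 
   q6     q9  q10 
   q7     q7  q11 
 * q8     q8  q12 
   q9    q13  q12 
   q10   q14  q15 
   q11   q13  q10 
   q12   q12  q16 
   q13   q13  q17 
   q14    q0  q16 
   q15   q18   q3 
   q16   q16  q19 
   q17    q0  q15 
   q18    q2  q19 
   q19   q19   q8 
(> = start, * = accepting)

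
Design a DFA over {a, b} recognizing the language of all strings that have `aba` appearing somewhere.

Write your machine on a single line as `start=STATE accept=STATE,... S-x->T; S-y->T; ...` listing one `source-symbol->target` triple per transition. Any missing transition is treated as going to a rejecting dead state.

States s0..s2 record the length of the longest prefix of `aba` that matches the current input suffix. Reaching s3 means `aba` has been seen, and we stay there forever. Accept from s3.
A 4-state machine:
        a   b  
>  s0   s1  s0 
   s1   s1  s2 
   s2   s3  s0 
 * s3   s3  s3 
(> = start, * = accepting)

start=s0; accept=s3; s0-a->s1; s0-b->s0; s1-a->s1; s1-b->s2; s2-a->s3; s2-b->s0; s3-a->s3; s3-b->s3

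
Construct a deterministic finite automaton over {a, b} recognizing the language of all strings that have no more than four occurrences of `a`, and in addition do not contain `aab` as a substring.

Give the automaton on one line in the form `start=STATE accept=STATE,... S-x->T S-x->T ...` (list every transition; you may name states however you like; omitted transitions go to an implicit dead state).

Handle the two conditions separately and then intersect. The first has 6 states tracking the count of `a`s, saturating at 5; the second has 4 states tracking partial matches of the forbidden pattern `aab`. A product state is a pair (one from each), accepting exactly when both do. Minimizing collapses redundant product states.
A 12-state machine:
          a    b  
>* q0     q1   q0 
 * q1     q2   q3 
 * q2     q4   q5 
 * q3     q6   q3 
 * q4     q7   q5 
   q5     q5   q5 
 * q6     q4   q8 
 * q7     q5   q5 
 * q8     q9   q8 
 * q9     q7  q10 
 * q10   q11  q10 
 * q11    q5  q11 
(> = start, * = accepting)

start=q0 accept=q0,q1,q2,q3,q4,q6,q7,q8,q9,q10,q11 q0-a->q1 q0-b->q0 q1-a->q2 q1-b->q3 q2-a->q4 q2-b->q5 q3-a->q6 q3-b->q3 q4-a->q7 q4-b->q5 q5-a->q5 q5-b->q5 q6-a->q4 q6-b->q8 q7-a->q5 q7-b->q5 q8-a->q9 q8-b->q8 q9-a->q7 q9-b->q10 q10-a->q11 q10-b->q10 q11-a->q5 q11-b->q11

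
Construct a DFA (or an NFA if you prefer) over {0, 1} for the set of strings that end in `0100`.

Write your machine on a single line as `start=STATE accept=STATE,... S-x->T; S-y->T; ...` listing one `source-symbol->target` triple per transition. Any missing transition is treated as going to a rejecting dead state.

Remember how much of `0100` the current input suffix matches. State s0 means no match yet; s1 means the last symbol is `0`; s2 means the last 2 symbols are `01`; s3 means the last 3 symbols are `010`; s4 means the last 4 symbols are `0100`. Only s4 accepts. On a mismatch, fall back to the longest proper suffix that is still a prefix of `0100`.
5 states suffice.
        0   1  
>  s0   s1  s0 
   s1   s1  s2 
   s2   s3  s0 
   s3   s4  s2 
 * s4   s1  s2 
(> = start, * = accepting)

start=s0; accept=s4; s0-0->s1; s0-1->s0; s1-0->s1; s1-1->s2; s2-0->s3; s2-1->s0; s3-0->s4; s3-1->s2; s4-0->s1; s4-1->s2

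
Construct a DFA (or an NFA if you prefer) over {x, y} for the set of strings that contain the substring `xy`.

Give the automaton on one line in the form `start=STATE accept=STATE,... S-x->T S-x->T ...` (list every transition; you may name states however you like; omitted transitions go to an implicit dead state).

Track how much of `xy` has been matched so far: state S0 is no progress, S2 is the absorbing accept state reached once `xy` has occurred. Intermediate states record partial matches; on a mismatch, fall back to the longest reusable overlap.
With 3 states:
        x   y  
>  S0   S1  S0 
   S1   S1  S2 
 * S2   S2  S2 
(> = start, * = accepting)

start=S0 accept=S2 S0-x->S1 S0-y->S0 S1-x->S1 S1-y->S2 S2-x->S2 S2-y->S2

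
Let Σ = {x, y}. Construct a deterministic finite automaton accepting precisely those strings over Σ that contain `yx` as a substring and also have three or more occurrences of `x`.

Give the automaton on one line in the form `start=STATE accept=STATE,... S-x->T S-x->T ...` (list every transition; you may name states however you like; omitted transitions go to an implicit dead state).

Run two small machines in parallel and take their product. The first has 3 states tracking whether and how much of `yx` has been seen; the second has 5 states tracking the count of `x`s, saturating at 4. A product state is a pair (one from each), accepting exactly when both do. After merging equivalent states the machine shrinks.
With 7 states:
        x   y  
>  q0   q1  q2 
   q1   q3  q4 
   q2   q4  q2 
   q3   q3  q5 
   q4   q5  q4 
   q5   q6  q5 
 * q6   q6  q6 
(> = start, * = accepting)

start=q0 accept=q6 q0-x->q1 q0-y->q2 q1-x->q3 q1-y->q4 q2-x->q4 q2-y->q2 q3-x->q3 q3-y->q5 q4-x->q5 q4-y->q4 q5-x->q6 q5-y->q5 q6-x->q6 q6-y->q6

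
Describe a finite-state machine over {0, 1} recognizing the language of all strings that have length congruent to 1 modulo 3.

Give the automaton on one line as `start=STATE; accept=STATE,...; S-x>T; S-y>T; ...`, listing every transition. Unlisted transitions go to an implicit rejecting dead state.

start=s0; accept=s1; s0-0>s1; s0-1>s1; s1-0>s2; s1-1>s2; s2-0>s0; s2-1>s0

Count input length modulo 3: every symbol advances one step around the cycle s0 → s1 → s2 → s0. Accept at s1.
        0   1  
>  s0   s1  s1 
 * s1   s2  s2 
   s2   s0  s0 
(> = start, * = accepting)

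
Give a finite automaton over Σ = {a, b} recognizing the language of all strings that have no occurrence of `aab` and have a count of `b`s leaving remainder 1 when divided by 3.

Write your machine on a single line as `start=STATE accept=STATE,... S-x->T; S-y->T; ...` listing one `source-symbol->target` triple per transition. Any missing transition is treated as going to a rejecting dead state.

Build one automaton per condition and run them in lockstep. The first has 4 states tracking partial matches of the forbidden pattern `aab`; the second has 3 states tracking the count of `b`s modulo 3. A product state is a pair (one from each), accepting exactly when both do.
12 states suffice.
          a    b  
>  q0     q1   q2 
   q1     q3   q2 
 * q2     q4   q5 
   q3     q3   q6 
 * q4     q7   q5 
   q5     q8   q0 
   q6     q6   q9 
 * q7     q7   q9 
   q8    q10   q0 
   q9     q9  q11 
   q10   q10  q11 
   q11   q11   q6 
(> = start, * = accepting)

start=q0; accept=q2,q4,q7; q0-a->q1; q0-b->q2; q1-a->q3; q1-b->q2; q2-a->q4; q2-b->q5; q3-a->q3; q3-b->q6; q4-a->q7; q4-b->q5; q5-a->q8; q5-b->q0; q6-a->q6; q6-b->q9; q7-a->q7; q7-b->q9; q8-a->q10; q8-b->q0; q9-a->q9; q9-b->q11; q10-a->q10; q10-b->q11; q11-a->q11; q11-b->q6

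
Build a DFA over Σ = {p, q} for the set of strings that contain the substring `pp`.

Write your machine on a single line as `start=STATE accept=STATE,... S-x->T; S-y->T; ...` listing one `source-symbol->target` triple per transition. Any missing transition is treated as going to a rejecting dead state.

start=s0; accept=s2; s0-p->s1; s0-q->s0; s1-p->s2; s1-q->s0; s2-p->s2; s2-q->s2

States s0..s1 record the length of the longest prefix of `pp` that matches the current input suffix. Reaching s2 means `pp` has been seen, and we stay there forever. Accept from s2.
A 3-state machine:
        p   q  
>  s0   s1  s0 
   s1   s2  s0 
 * s2   s2  s2 
(> = start, * = accepting)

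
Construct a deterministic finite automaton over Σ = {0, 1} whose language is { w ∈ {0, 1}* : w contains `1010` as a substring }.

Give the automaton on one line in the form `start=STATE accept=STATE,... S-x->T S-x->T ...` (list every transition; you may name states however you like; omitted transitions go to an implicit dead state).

start=S0 accept=S4 S0-0->S0 S0-1->S1 S1-0->S2 S1-1->S1 S2-0->S0 S2-1->S3 S3-0->S4 S3-1->S1 S4-0->S4 S4-1->S4

States S0..S3 record the length of the longest prefix of `1010` that matches the current input suffix. Reaching S4 means `1010` has been seen, and we stay there forever. Accept from S4.
5 states suffice.
        0   1  
>  S0   S0  S1 
   S1   S2  S1 
   S2   S0  S3 
   S3   S4  S1 
 * S4   S4  S4 
(> = start, * = accepting)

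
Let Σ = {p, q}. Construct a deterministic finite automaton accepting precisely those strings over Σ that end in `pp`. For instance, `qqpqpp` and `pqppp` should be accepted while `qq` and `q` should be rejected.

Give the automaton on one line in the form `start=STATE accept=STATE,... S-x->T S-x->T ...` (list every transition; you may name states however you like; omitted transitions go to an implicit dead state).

start=A accept=C A-p->B A-q->A B-p->C B-q->A C-p->C C-q->A

Let each state record the length of the longest suffix of the input read so far that is also a prefix of `pp`. B means the last symbol is `p`; C means the last 2 symbols are `pp`. Accept only at C, where the string currently ends in `pp`.
       p  q 
>  A   B  A 
   B   C  A 
 * C   C  A 
(> = start, * = accepting)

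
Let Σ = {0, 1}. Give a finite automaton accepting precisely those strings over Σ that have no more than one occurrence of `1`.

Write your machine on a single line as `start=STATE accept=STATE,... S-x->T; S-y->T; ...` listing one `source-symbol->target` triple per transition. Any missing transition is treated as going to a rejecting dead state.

start=A; accept=A,B; A-0->A; A-1->B; B-0->B; B-1->C; C-0->C; C-1->C

Count `1`s, saturating at 2: state A means no `1` yet, B means one `1` seen, C means more than one. Each `1` increments (capped at C); other symbols loop. Accept from {A, B}.
       0  1 
>* A   A  B 
 * B   B  C 
   C   C  C 
(> = start, * = accepting)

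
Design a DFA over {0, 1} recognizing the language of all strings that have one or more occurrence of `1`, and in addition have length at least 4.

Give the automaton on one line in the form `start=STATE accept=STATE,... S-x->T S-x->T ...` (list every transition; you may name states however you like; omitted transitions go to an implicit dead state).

Build one automaton per condition and run them in lockstep. The first has 3 states tracking the count of `1`s, saturating at 2; the second has 6 states tracking the input length, saturating at 5. A product state is a pair (one from each), accepting exactly when both do.
          0    1  
>  S0     S1   S2 
   S1     S3   S4 
   S2     S4   S5 
   S3     S6   S7 
   S4     S7   S8 
   S5     S8   S8 
   S6     S9  S10 
   S7    S10  S11 
   S8    S11  S11 
   S9    S12  S13 
 * S10   S13  S14 
 * S11   S14  S14 
   S12   S12  S13 
 * S13   S13  S14 
 * S14   S14  S14 
(> = start, * = accepting)

start=S0 accept=S10,S11,S13,S14 S0-0->S1 S0-1->S2 S1-0->S3 S1-1->S4 S2-0->S4 S2-1->S5 S3-0->S6 S3-1->S7 S4-0->S7 S4-1->S8 S5-0->S8 S5-1->S8 S6-0->S9 S6-1->S10 S7-0->S10 S7-1->S11 S8-0->S11 S8-1->S11 S9-0->S12 S9-1->S13 S10-0->S13 S10-1->S14 S11-0->S14 S11-1->S14 S12-0->S12 S12-1->S13 S13-0->S13 S13-1->S14 S14-0->S14 S14-1->S14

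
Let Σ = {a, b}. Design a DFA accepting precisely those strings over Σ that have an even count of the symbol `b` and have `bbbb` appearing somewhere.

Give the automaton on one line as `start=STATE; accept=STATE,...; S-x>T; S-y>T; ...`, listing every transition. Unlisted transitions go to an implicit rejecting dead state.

Handle the two conditions separately and then intersect. The first has 2 states tracking the count of `b`s modulo 2; the second has 5 states tracking whether and how much of `bbbb` has been seen. A product state is a pair (one from each), accepting exactly when both do.
A 10-state machine:
        a   b  
>  s0   s0  s1 
   s1   s2  s3 
   s2   s2  s4 
   s3   s0  s5 
   s4   s0  s6 
   s5   s2  s7 
   s6   s2  s8 
 * s7   s7  s9 
   s8   s0  s9 
   s9   s9  s7 
(> = start, * = accepting)

start=s0; accept=s7; s0-a>s0; s0-b>s1; s1-a>s2; s1-b>s3; s2-a>s2; s2-b>s4; s3-a>s0; s3-b>s5; s4-a>s0; s4-b>s6; s5-a>s2; s5-b>s7; s6-a>s2; s6-b>s8; s7-a>s7; s7-b>s9; s8-a>s0; s8-b>s9; s9-a>s9; s9-b>s7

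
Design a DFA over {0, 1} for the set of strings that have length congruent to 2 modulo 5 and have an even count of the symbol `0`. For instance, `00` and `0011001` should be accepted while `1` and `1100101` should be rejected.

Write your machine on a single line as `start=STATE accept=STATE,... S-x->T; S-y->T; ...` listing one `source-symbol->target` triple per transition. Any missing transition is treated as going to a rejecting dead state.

start=q0; accept=q3; q0-0->q1; q0-1->q2; q1-0->q3; q1-1->q4; q2-0->q4; q2-1->q3; q3-0->q5; q3-1->q6; q4-0->q6; q4-1->q5; q5-0->q7; q5-1->q8; q6-0->q8; q6-1->q7; q7-0->q9; q7-1->q0; q8-0->q0; q8-1->q9; q9-0->q2; q9-1->q1

Build one automaton per condition and run them in lockstep. The first has 5 states tracking the input length modulo 5; the second has 2 states tracking the count of `0`s modulo 2. A product state is a pair (one from each), accepting exactly when both do.
        0   1  
>  q0   q1  q2 
   q1   q3  q4 
   q2   q4  q3 
 * q3   q5  q6 
   q4   q6  q5 
   q5   q7  q8 
   q6   q8  q7 
   q7   q9  q0 
   q8   q0  q9 
   q9   q2  q1 
(> = start, * = accepting)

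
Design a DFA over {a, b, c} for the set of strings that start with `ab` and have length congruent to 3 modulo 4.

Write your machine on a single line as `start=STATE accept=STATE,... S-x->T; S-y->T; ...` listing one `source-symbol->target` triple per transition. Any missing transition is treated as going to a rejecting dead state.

start=q0; accept=q4; q0-a->q1; q0-b->q2; q0-c->q2; q1-a->q2; q1-b->q3; q1-c->q2; q2-a->q2; q2-b->q2; q2-c->q2; q3-a->q4; q3-b->q4; q3-c->q4; q4-a->q5; q4-b->q5; q4-c->q5; q5-a->q6; q5-b->q6; q5-c->q6; q6-a->q3; q6-b->q3; q6-c->q3

Handle the two conditions separately and then intersect. One (4 states) tracks whether the input so far still matches the prefix `ab`; the other (4 states) tracks the input length modulo 4. Each combined state is a pair, one component from each; accept when both components accept. Minimizing collapses redundant product states.
7 states suffice.
        a   b   c  
>  q0   q1  q2  q2 
   q1   q2  q3  q2 
   q2   q2  q2  q2 
   q3   q4  q4  q4 
 * q4   q5  q5  q5 
   q5   q6  q6  q6 
   q6   q3  q3  q3 
(> = start, * = accepting)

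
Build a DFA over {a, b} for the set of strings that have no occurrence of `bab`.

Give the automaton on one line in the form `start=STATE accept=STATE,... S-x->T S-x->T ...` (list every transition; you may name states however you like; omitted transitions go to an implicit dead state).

Track partial matches of the forbidden pattern `bab`. State q3 is a dead state reached once `bab` has occurred; every other state accepts. q0 means no part of `bab` is currently matched.
4 states suffice.
        a   b  
>* q0   q0  q1 
 * q1   q2  q1 
 * q2   q0  q3 
   q3   q3  q3 
(> = start, * = accepting)

start=q0 accept=q0,q1,q2 q0-a->q0 q0-b->q1 q1-a->q2 q1-b->q1 q2-a->q0 q2-b->q3 q3-a->q3 q3-b->q3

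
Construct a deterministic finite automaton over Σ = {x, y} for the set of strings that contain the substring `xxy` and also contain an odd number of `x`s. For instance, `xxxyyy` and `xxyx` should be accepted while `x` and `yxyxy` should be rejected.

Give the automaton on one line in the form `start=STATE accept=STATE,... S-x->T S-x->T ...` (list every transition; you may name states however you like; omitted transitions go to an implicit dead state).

start=q0 accept=q7 q0-x->q1 q0-y->q0 q1-x->q2 q1-y->q3 q2-x->q4 q2-y->q5 q3-x->q6 q3-y->q3 q4-x->q2 q4-y->q7 q5-x->q7 q5-y->q5 q6-x->q4 q6-y->q0 q7-x->q5 q7-y->q7

Run two small machines in parallel and take their product. One (4 states) tracks whether and how much of `xxy` has been seen; the other (2 states) tracks the count of `x`s modulo 2. Each combined state is a pair, one component from each; accept when both components accept.
        x   y  
>  q0   q1  q0 
   q1   q2  q3 
   q2   q4  q5 
   q3   q6  q3 
   q4   q2  q7 
   q5   q7  q5 
   q6   q4  q0 
 * q7   q5  q7 
(> = start, * = accepting)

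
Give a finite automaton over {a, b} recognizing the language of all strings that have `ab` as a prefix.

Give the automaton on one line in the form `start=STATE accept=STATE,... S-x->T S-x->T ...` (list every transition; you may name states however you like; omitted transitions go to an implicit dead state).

start=q0 accept=q2 q0-a->q1 q0-b->q3 q1-a->q3 q1-b->q2 q2-a->q2 q2-b->q2 q3-a->q3 q3-b->q3

Check the first 2 symbols one by one: q0 through q1 record how many have matched `ab` so far; any wrong symbol goes to the dead state q3. After all 2 match we enter the accepting sink q2.
4 states suffice.
        a   b  
>  q0   q1  q3 
   q1   q3  q2 
 * q2   q2  q2 
   q3   q3  q3 
(> = start, * = accepting)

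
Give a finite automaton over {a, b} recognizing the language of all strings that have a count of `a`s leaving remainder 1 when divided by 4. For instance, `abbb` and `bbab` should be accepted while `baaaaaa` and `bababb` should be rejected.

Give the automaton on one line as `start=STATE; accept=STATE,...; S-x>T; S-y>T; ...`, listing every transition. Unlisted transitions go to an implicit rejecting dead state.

The only thing that matters is how many `a`s have appeared, reduced mod 4. Use one state per residue: q0 for 0, …, q3 for 3. Reading `a` moves to the next residue; anything else stays put. q1 is accepting.
4 states suffice.
        a   b  
>  q0   q1  q0 
 * q1   q2  q1 
   q2   q3  q2 
   q3   q0  q3 
(> = start, * = accepting)

start=q0; accept=q1; q0-a>q1; q0-b>q0; q1-a>q2; q1-b>q1; q2-a>q3; q2-b>q2; q3-a>q0; q3-b>q3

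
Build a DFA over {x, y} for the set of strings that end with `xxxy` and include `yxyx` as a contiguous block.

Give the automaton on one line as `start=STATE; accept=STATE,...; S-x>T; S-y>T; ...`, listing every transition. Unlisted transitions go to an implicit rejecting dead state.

Handle the two conditions separately and then intersect. One (5 states) tracks how much of the suffix `xxxy` has currently been matched; the other (5 states) tracks whether and how much of `yxyx` has been seen. Each combined state is a pair, one component from each; accept when both components accept.
13 states suffice.
          x    y  
>  q0     q1   q2 
   q1     q3   q2 
   q2     q4   q2 
   q3     q5   q2 
   q4     q3   q6 
   q5     q5   q7 
   q6     q8   q2 
   q7     q4   q2 
   q8     q9  q10 
   q9    q11  q10 
   q10    q8  q10 
   q11   q11  q12 
 * q12    q8  q10 
(> = start, * = accepting)

start=q0; accept=q12; q0-x>q1; q0-y>q2; q1-x>q3; q1-y>q2; q2-x>q4; q2-y>q2; q3-x>q5; q3-y>q2; q4-x>q3; q4-y>q6; q5-x>q5; q5-y>q7; q6-x>q8; q6-y>q2; q7-x>q4; q7-y>q2; q8-x>q9; q8-y>q10; q9-x>q11; q9-y>q10; q10-x>q8; q10-y>q10; q11-x>q11; q11-y>q12; q12-x>q8; q12-y>q10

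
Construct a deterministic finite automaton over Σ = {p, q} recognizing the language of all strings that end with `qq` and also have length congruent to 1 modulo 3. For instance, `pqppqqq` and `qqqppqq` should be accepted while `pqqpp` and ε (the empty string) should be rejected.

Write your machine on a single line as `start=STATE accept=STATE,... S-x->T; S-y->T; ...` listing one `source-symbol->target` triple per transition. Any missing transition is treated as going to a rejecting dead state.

start=s0; accept=s8; s0-p->s1; s0-q->s2; s1-p->s3; s1-q->s4; s2-p->s3; s2-q->s5; s3-p->s0; s3-q->s6; s4-p->s0; s4-q->s7; s5-p->s0; s5-q->s7; s6-p->s1; s6-q->s8; s7-p->s1; s7-q->s8; s8-p->s3; s8-q->s5

Handle the two conditions separately and then intersect. The first has 3 states tracking how much of the suffix `qq` has currently been matched; the second has 3 states tracking the input length modulo 3. A product state is a pair (one from each), accepting exactly when both do.
9 states suffice.
        p   q  
>  s0   s1  s2 
   s1   s3  s4 
   s2   s3  s5 
   s3   s0  s6 
   s4   s0  s7 
   s5   s0  s7 
   s6   s1  s8 
   s7   s1  s8 
 * s8   s3  s5 
(> = start, * = accepting)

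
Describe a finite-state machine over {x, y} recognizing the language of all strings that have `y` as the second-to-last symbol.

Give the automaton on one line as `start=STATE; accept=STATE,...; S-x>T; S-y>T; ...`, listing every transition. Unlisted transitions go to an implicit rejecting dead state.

start=A; accept=F,G; A-x>B; A-y>C; B-x>D; B-y>E; C-x>F; C-y>G; D-x>D; D-y>E; E-x>F; E-y>G; F-x>D; F-y>E; G-x>F; G-y>G

Because acceptance depends on a position counted from the end, the machine has to buffer the most recent 2 symbols. Make each state the string of the last up-to-2 symbols read; on input `x` shift the window left and append `x`. Accept when the buffered window has length 2 and begins with `y`.
With 7 states:
       x  y 
>  A   B  C 
   B   D  E 
   C   F  G 
   D   D  E 
   E   F  G 
 * F   D  E 
 * G   F  G 
(> = start, * = accepting)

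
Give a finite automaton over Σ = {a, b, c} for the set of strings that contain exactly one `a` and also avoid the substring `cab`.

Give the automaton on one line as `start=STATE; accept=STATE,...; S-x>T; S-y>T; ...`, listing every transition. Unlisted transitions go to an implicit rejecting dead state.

start=q0; accept=q1,q4; q0-a>q1; q0-b>q0; q0-c>q2; q1-a>q3; q1-b>q1; q1-c>q1; q2-a>q4; q2-b>q0; q2-c>q2; q3-a>q3; q3-b>q3; q3-c>q3; q4-a>q3; q4-b>q3; q4-c>q1

Build one automaton per condition and run them in lockstep. The first has 3 states tracking the count of `a`s, saturating at 2; the second has 4 states tracking partial matches of the forbidden pattern `cab`. A product state is a pair (one from each), accepting exactly when both do. After merging equivalent states the machine shrinks.
        a   b   c  
>  q0   q1  q0  q2 
 * q1   q3  q1  q1 
   q2   q4  q0  q2 
   q3   q3  q3  q3 
 * q4   q3  q3  q1 
(> = start, * = accepting)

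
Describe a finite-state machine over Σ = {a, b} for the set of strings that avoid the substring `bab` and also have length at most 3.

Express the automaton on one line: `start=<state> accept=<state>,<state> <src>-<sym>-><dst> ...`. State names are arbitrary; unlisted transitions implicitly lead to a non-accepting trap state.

start=s0 accept=s0,s1,s2,s3,s4,s5,s6,s7,s8 s0-a->s1 s0-b->s2 s1-a->s3 s1-b->s4 s2-a->s5 s2-b->s4 s3-a->s6 s3-b->s7 s4-a->s8 s4-b->s7 s5-a->s6 s5-b->s9 s6-a->s10 s6-b->s11 s7-a->s12 s7-b->s11 s8-a->s10 s8-b->s13 s9-a->s13 s9-b->s13 s10-a->s10 s10-b->s11 s11-a->s12 s11-b->s11 s12-a->s10 s12-b->s13 s13-a->s13 s13-b->s13

Handle the two conditions separately and then intersect. One (4 states) tracks partial matches of the forbidden pattern `bab`; the other (5 states) tracks the input length, saturating at 4. Each combined state is a pair, one component from each; accept when both components accept.
A 14-state machine:
          a    b  
>* s0     s1   s2 
 * s1     s3   s4 
 * s2     s5   s4 
 * s3     s6   s7 
 * s4     s8   s7 
 * s5     s6   s9 
 * s6    s10  s11 
 * s7    s12  s11 
 * s8    s10  s13 
   s9    s13  s13 
   s10   s10  s11 
   s11   s12  s11 
   s12   s10  s13 
   s13   s13  s13 
(> = start, * = accepting)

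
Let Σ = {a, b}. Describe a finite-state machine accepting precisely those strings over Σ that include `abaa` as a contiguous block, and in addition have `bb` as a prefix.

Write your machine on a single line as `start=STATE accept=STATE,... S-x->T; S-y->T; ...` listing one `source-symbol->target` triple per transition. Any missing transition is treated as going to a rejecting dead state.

Handle the two conditions separately and then intersect. One (5 states) tracks whether and how much of `abaa` has been seen; the other (4 states) tracks whether the input so far still matches the prefix `bb`. Each combined state is a pair, one component from each; accept when both components accept.
A 12-state machine:
          a    b  
>  q0     q1   q2 
   q1     q1   q3 
   q2     q1   q4 
   q3     q5   q6 
   q4     q7   q4 
   q5     q8   q3 
   q6     q1   q6 
   q7     q7   q9 
   q8     q8   q8 
   q9    q10   q4 
   q10   q11   q9 
 * q11   q11  q11 
(> = start, * = accepting)

start=q0; accept=q11; q0-a->q1; q0-b->q2; q1-a->q1; q1-b->q3; q2-a->q1; q2-b->q4; q3-a->q5; q3-b->q6; q4-a->q7; q4-b->q4; q5-a->q8; q5-b->q3; q6-a->q1; q6-b->q6; q7-a->q7; q7-b->q9; q8-a->q8; q8-b->q8; q9-a->q10; q9-b->q4; q10-a->q11; q10-b->q9; q11-a->q11; q11-b->q11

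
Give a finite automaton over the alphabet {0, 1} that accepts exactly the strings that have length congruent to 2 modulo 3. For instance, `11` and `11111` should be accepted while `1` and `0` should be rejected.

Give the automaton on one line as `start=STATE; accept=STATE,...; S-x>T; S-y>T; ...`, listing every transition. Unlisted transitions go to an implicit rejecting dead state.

start=q0; accept=q2; q0-0>q1; q0-1>q1; q1-0>q2; q1-1>q2; q2-0>q0; q2-1>q0

Count input length modulo 3: every symbol advances one step around the cycle q0 → q1 → q2 → q0. Accept at q2.
A 3-state machine:
        0   1  
>  q0   q1  q1 
   q1   q2  q2 
 * q2   q0  q0 
(> = start, * = accepting)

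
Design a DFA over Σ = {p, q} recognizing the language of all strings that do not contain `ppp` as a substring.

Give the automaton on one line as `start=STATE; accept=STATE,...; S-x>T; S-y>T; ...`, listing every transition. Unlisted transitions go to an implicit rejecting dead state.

This is the complement of 'contains `ppp`'. Use the same substring-matching states — A through D holding how much of `ppp` has just been matched — but flip the accepting set: everything except the trap D accepts.
       p  q 
>* A   B  A 
 * B   C  A 
 * C   D  A 
   D   D  D 
(> = start, * = accepting)

start=A; accept=A,B,C; A-p>B; A-q>A; B-p>C; B-q>A; C-p>D; C-q>A; D-p>D; D-q>D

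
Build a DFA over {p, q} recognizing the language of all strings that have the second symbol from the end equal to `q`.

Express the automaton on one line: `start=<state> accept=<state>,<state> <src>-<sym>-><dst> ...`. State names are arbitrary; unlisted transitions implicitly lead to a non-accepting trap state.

A DFA must remember the last 2 symbols (since which symbol is second-to-last isn't known until the input ends). Use one state per possible window of the last ≤2 symbols; accept from those whose window starts with `q`.
A 7-state machine:
        p   q  
>  s0   s1  s2 
   s1   s3  s4 
   s2   s5  s6 
   s3   s3  s4 
   s4   s5  s6 
 * s5   s3  s4 
 * s6   s5  s6 
(> = start, * = accepting)

start=s0 accept=s5,s6 s0-p->s1 s0-q->s2 s1-p->s3 s1-q->s4 s2-p->s5 s2-q->s6 s3-p->s3 s3-q->s4 s4-p->s5 s4-q->s6 s5-p->s3 s5-q->s4 s6-p->s5 s6-q->s6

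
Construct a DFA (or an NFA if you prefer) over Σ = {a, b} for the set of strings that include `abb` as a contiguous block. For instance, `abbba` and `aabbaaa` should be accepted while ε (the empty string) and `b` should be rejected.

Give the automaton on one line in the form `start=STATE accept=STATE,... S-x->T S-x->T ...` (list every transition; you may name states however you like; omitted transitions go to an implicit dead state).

States q0..q2 record the length of the longest prefix of `abb` that matches the current input suffix. Reaching q3 means `abb` has been seen, and we stay there forever. Accept from q3.
A 4-state machine:
        a   b  
>  q0   q1  q0 
   q1   q1  q2 
   q2   q1  q3 
 * q3   q3  q3 
(> = start, * = accepting)

start=q0 accept=q3 q0-a->q1 q0-b->q0 q1-a->q1 q1-b->q2 q2-a->q1 q2-b->q3 q3-a->q3 q3-b->q3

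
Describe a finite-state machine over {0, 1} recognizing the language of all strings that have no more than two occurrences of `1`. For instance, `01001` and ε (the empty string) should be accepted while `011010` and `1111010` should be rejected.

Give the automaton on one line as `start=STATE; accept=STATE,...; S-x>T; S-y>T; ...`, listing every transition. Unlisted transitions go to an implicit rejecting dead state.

Count `1`s, saturating at 3: states q0 through q2 mean 0 through 2 `1`s seen; q3 means more than 2. Each `1` increments (capped at q3); other symbols loop. Accept from {q0, q1, q2}.
        0   1  
>* q0   q0  q1 
 * q1   q1  q2 
 * q2   q2  q3 
   q3   q3  q3 
(> = start, * = accepting)

start=q0; accept=q0,q1,q2; q0-0>q0; q0-1>q1; q1-0>q1; q1-1>q2; q2-0>q2; q2-1>q3; q3-0>q3; q3-1>q3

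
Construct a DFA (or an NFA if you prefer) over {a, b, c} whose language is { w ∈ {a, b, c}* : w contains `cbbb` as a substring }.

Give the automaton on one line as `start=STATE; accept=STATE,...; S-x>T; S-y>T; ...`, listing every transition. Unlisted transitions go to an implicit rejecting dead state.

Track how much of `cbbb` has been matched so far: state S0 is no progress, S4 is the absorbing accept state reached once `cbbb` has occurred. Intermediate states record partial matches; on a mismatch, fall back to the longest reusable overlap.
A 5-state machine:
        a   b   c  
>  S0   S0  S0  S1 
   S1   S0  S2  S1 
   S2   S0  S3  S1 
   S3   S0  S4  S1 
 * S4   S4  S4  S4 
(> = start, * = accepting)

start=S0; accept=S4; S0-a>S0; S0-b>S0; S0-c>S1; S1-a>S0; S1-b>S2; S1-c>S1; S2-a>S0; S2-b>S3; S2-c>S1; S3-a>S0; S3-b>S4; S3-c>S1; S4-a>S4; S4-b>S4; S4-c>S4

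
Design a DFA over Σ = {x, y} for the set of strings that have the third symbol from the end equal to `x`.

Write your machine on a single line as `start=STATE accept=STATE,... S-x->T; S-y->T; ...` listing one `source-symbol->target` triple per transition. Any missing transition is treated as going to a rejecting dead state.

start=S0; accept=S7,S8,S9,S10; S0-x->S1; S0-y->S2; S1-x->S3; S1-y->S4; S2-x->S5; S2-y->S6; S3-x->S7; S3-y->S8; S4-x->S9; S4-y->S10; S5-x->S11; S5-y->S12; S6-x->S13; S6-y->S14; S7-x->S7; S7-y->S8; S8-x->S9; S8-y->S10; S9-x->S11; S9-y->S12; S10-x->S13; S10-y->S14; S11-x->S7; S11-y->S8; S12-x->S9; S12-y->S10; S13-x->S11; S13-y->S12; S14-x->S13; S14-y->S14

A DFA must remember the last 3 symbols (since which symbol is third-to-last isn't known until the input ends). Use one state per possible window of the last ≤3 symbols; accept from those whose window starts with `x`.
          x    y  
>  S0     S1   S2 
   S1     S3   S4 
   S2     S5   S6 
   S3     S7   S8 
   S4     S9  S10 
   S5    S11  S12 
   S6    S13  S14 
 * S7     S7   S8 
 * S8     S9  S10 
 * S9    S11  S12 
 * S10   S13  S14 
   S11    S7   S8 
   S12    S9  S10 
   S13   S11  S12 
   S14   S13  S14 
(> = start, * = accepting)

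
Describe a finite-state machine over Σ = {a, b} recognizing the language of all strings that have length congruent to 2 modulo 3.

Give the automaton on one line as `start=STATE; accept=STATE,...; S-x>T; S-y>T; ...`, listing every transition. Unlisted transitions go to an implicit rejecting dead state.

Only the length mod 3 matters, so use a 3-cycle: from any state, every input symbol moves to the next state, wrapping q2 back to q0. Mark q2 accepting.
        a   b  
>  q0   q1  q1 
   q1   q2  q2 
 * q2   q0  q0 
(> = start, * = accepting)

start=q0; accept=q2; q0-a>q1; q0-b>q1; q1-a>q2; q1-b>q2; q2-a>q0; q2-b>q0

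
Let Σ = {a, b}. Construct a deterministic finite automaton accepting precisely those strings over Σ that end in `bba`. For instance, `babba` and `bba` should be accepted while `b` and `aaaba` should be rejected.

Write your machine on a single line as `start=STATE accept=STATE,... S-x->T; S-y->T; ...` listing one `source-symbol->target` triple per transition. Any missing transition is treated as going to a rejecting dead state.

Let each state record the length of the longest suffix of the input read so far that is also a prefix of `bba`. S1 means the last symbol is `b`; S2 means the last 2 symbols are `bb`; S3 means the last 3 symbols are `bba`. Accept only at S3, where the string currently ends in `bba`.
4 states suffice.
        a   b  
>  S0   S0  S1 
   S1   S0  S2 
   S2   S3  S2 
 * S3   S0  S1 
(> = start, * = accepting)

start=S0; accept=S3; S0-a->S0; S0-b->S1; S1-a->S0; S1-b->S2; S2-a->S3; S2-b->S2; S3-a->S0; S3-b->S1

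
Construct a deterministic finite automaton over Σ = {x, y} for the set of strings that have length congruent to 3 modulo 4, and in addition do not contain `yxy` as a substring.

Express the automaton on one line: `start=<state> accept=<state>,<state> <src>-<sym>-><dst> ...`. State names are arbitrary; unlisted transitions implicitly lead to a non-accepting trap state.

start=S0 accept=S6,S7,S8 S0-x->S1 S0-y->S2 S1-x->S3 S1-y->S4 S2-x->S5 S2-y->S4 S3-x->S6 S3-y->S7 S4-x->S8 S4-y->S7 S5-x->S6 S5-y->S9 S6-x->S0 S6-y->S10 S7-x->S11 S7-y->S10 S8-x->S0 S8-y->S12 S9-x->S12 S9-y->S12 S10-x->S13 S10-y->S2 S11-x->S1 S11-y->S14 S12-x->S14 S12-y->S14 S13-x->S3 S13-y->S15 S14-x->S15 S14-y->S15 S15-x->S9 S15-y->S9

Run two small machines in parallel and take their product. The first has 4 states tracking the input length modulo 4; the second has 4 states tracking partial matches of the forbidden pattern `yxy`. A product state is a pair (one from each), accepting exactly when both do.
          x    y  
>  S0     S1   S2 
   S1     S3   S4 
   S2     S5   S4 
   S3     S6   S7 
   S4     S8   S7 
   S5     S6   S9 
 * S6     S0  S10 
 * S7    S11  S10 
 * S8     S0  S12 
   S9    S12  S12 
   S10   S13   S2 
   S11    S1  S14 
   S12   S14  S14 
   S13    S3  S15 
   S14   S15  S15 
   S15    S9   S9 
(> = start, * = accepting)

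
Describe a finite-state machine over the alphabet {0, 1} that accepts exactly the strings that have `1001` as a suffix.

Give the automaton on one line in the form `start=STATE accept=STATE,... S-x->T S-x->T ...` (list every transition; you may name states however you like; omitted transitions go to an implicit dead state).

start=S0 accept=S4 S0-0->S0 S0-1->S1 S1-0->S2 S1-1->S1 S2-0->S3 S2-1->S1 S3-0->S0 S3-1->S4 S4-0->S2 S4-1->S1

Remember how much of `1001` the current input suffix matches. State S0 means no match yet; S1 means the last symbol is `1`; S2 means the last 2 symbols are `10`; S3 means the last 3 symbols are `100`; S4 means the last 4 symbols are `1001`. Only S4 accepts. On a mismatch, fall back to the longest proper suffix that is still a prefix of `1001`.
With 5 states:
        0   1  
>  S0   S0  S1 
   S1   S2  S1 
   S2   S3  S1 
   S3   S0  S4 
 * S4   S2  S1 
(> = start, * = accepting)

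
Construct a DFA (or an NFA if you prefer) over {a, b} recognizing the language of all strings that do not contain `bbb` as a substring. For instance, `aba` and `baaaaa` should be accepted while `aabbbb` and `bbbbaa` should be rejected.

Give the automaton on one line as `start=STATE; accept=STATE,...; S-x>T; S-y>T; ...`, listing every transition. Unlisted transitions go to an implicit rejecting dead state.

start=q0; accept=q0,q1,q2; q0-a>q0; q0-b>q1; q1-a>q0; q1-b>q2; q2-a>q0; q2-b>q3; q3-a>q3; q3-b>q3

Track partial matches of the forbidden pattern `bbb`. State q3 is a dead state reached once `bbb` has occurred; every other state accepts. q0 means no part of `bbb` is currently matched.
4 states suffice.
        a   b  
>* q0   q0  q1 
 * q1   q0  q2 
 * q2   q0  q3 
   q3   q3  q3 
(> = start, * = accepting)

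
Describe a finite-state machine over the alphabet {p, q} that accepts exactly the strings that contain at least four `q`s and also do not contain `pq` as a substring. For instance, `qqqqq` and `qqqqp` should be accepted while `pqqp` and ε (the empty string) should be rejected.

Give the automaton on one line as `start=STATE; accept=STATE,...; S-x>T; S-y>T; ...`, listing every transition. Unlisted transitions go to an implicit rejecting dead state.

start=A; accept=L,N,O,Q; A-p>B; A-q>C; B-p>B; B-q>D; C-p>E; C-q>F; D-p>D; D-q>G; E-p>E; E-q>G; F-p>H; F-q>I; G-p>G; G-q>J; H-p>H; H-q>J; I-p>K; I-q>L; J-p>J; J-q>M; K-p>K; K-q>M; L-p>N; L-q>O; M-p>M; M-q>P; N-p>N; N-q>P; O-p>Q; O-q>O; P-p>P; P-q>P; Q-p>Q; Q-q>P

Run two small machines in parallel and take their product. The first has 6 states tracking the count of `q`s, saturating at 5; the second has 3 states tracking partial matches of the forbidden pattern `pq`. A product state is a pair (one from each), accepting exactly when both do.
       p  q 
>  A   B  C 
   B   B  D 
   C   E  F 
   D   D  G 
   E   E  G 
   F   H  I 
   G   G  J 
   H   H  J 
   I   K  L 
   J   J  M 
   K   K  M 
 * L   N  O 
   M   M  P 
 * N   N  P 
 * O   Q  O 
   P   P  P 
 * Q   Q  P 
(> = start, * = accepting)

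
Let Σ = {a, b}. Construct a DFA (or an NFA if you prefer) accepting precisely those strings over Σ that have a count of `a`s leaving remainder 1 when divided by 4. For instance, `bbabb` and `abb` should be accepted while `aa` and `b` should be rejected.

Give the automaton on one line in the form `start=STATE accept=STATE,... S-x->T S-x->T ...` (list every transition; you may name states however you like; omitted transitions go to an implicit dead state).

Keep the running count of `a`s modulo 4: each `a` advances along the cycle q0 → q1 → q2 → q3 → q0 while other symbols loop. Accept at q1.
4 states suffice.
        a   b  
>  q0   q1  q0 
 * q1   q2  q1 
   q2   q3  q2 
   q3   q0  q3 
(> = start, * = accepting)

start=q0 accept=q1 q0-a->q1 q0-b->q0 q1-a->q2 q1-b->q1 q2-a->q3 q2-b->q2 q3-a->q0 q3-b->q3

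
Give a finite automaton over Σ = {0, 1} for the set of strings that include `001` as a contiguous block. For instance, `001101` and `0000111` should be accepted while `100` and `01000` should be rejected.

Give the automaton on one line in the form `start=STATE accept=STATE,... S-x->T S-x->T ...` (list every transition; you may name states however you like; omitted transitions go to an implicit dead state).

States S0..S2 record the length of the longest prefix of `001` that matches the current input suffix. Reaching S3 means `001` has been seen, and we stay there forever. Accept from S3.
A 4-state machine:
        0   1  
>  S0   S1  S0 
   S1   S2  S0 
   S2   S2  S3 
 * S3   S3  S3 
(> = start, * = accepting)

start=S0 accept=S3 S0-0->S1 S0-1->S0 S1-0->S2 S1-1->S0 S2-0->S2 S2-1->S3 S3-0->S3 S3-1->S3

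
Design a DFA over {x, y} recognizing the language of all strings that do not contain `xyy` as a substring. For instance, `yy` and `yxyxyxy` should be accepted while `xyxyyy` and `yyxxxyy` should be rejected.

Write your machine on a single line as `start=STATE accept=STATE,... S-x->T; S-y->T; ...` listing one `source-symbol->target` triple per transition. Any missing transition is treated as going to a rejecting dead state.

This is the complement of 'contains `xyy`'. Use the same substring-matching states — q0 through q3 holding how much of `xyy` has just been matched — but flip the accepting set: everything except the trap q3 accepts.
4 states suffice.
        x   y  
>* q0   q1  q0 
 * q1   q1  q2 
 * q2   q1  q3 
   q3   q3  q3 
(> = start, * = accepting)

start=q0; accept=q0,q1,q2; q0-x->q1; q0-y->q0; q1-x->q1; q1-y->q2; q2-x->q1; q2-y->q3; q3-x->q3; q3-y->q3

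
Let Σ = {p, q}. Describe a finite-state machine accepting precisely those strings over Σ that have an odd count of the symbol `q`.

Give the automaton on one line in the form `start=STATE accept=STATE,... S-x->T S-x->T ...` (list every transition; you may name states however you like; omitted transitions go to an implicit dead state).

start=s0 accept=s1 s0-p->s0 s0-q->s1 s1-p->s1 s1-q->s0

Keep the running count of `q`s modulo 2: each `q` advances along the cycle s0 → s1 → s0 while other symbols loop. Accept at s1.
With 2 states:
        p   q  
>  s0   s0  s1 
 * s1   s1  s0 
(> = start, * = accepting)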